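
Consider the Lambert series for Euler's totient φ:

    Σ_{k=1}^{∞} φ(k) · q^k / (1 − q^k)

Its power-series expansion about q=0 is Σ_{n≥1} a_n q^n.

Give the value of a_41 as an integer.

[q^41] φ(1)=1,φ(41)=40 ⇒ 41

a_41 = 41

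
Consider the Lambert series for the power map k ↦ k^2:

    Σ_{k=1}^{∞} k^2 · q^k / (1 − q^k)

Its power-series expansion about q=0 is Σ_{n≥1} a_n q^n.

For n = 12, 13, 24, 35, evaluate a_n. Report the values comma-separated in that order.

210, 170, 850, 1300

q^12  k|12↦f(k): 1:1 2:4 3:9 4:16 6:36 12:144  a_12=210
q^13  k|13↦f(k): 1:1 13:169  a_13=170
[q^24] f(24)=576,f(12)=144,f(8)=64,f(6)=36,f(4)=16,f(3)=9,f(2)=4,f(1)=1 ⇒ 850
q^35  k|35↦f(k): 35:1225 7:49 5:25 1:1  a_35=1300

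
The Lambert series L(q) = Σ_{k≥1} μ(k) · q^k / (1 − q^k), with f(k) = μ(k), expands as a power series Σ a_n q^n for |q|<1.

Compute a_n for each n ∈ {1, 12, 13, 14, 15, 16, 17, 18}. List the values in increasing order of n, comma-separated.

q^1  k|1↦μ(k): 1:1  a_1=1
q^12  k|12↦μ(k): 12:0 6:1 4:0 3:-1 2:-1 1:1  a_12=0
n=13: 13·1 1·13  μ→[(-1)+1]=0
n=14: 14·1 7·2 2·7 1·14  μ→[1+(-1)+(-1)+1]=0
[q^15] μ(1)=1,μ(3)=-1,μ(5)=-1,μ(15)=1 ⇒ 0
n=16: 16·1 8·2 4·4 2·8 1·16  μ→[0+0+0+(-1)+1]=0
d|17:{17,1}  Σμ=(-1)+1=0
d|18:{1,2,3,6,9,18}  Σμ=1+(-1)+(-1)+1+0+0=0

1, 0, 0, 0, 0, 0, 0, 0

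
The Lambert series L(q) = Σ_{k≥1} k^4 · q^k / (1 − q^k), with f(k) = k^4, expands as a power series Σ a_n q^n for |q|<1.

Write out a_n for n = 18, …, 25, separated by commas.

d|18:{1,2,3,6,9,18}  Σf=1+16+81+1296+6561+104976=112931
q^19  k|19↦f(k): 19:130321 1:1  a_19=130322
q^20  k|20↦f(k): 20:160000 10:10000 5:625 4:256 2:16 1:1  a_20=170898
n=21: 21·1 7·3 3·7 1·21  f→[194481+2401+81+1]=196964
[q^22] f(1)=1,f(2)=16,f(11)=14641,f(22)=234256 ⇒ 248914
q^23  k|23↦f(k): 1:1 23:279841  a_23=279842
[q^24] f(1)=1,f(2)=16,f(3)=81,f(4)=256,f(6)=1296,f(8)=4096,f(12)=20736,f(24)=331776 ⇒ 358258
[q^25] f(1)=1,f(5)=625,f(25)=390625 ⇒ 391251

112931, 130322, 170898, 196964, 248914, 279842, 358258, 391251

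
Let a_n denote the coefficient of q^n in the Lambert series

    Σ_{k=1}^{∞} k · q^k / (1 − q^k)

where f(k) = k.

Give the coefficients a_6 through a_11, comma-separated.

12, 8, 15, 13, 18, 12

[q^6] f(6)=6,f(3)=3,f(2)=2,f(1)=1 ⇒ 12
[q^7] f(7)=7,f(1)=1 ⇒ 8
d|8:{8,4,2,1}  Σf=8+4+2+1=15
d|9:{9,3,1}  Σf=9+3+1=13
d|10:{10,5,2,1}  Σf=10+5+2+1=18
q^11  k|11↦f(k): 1:1 11:11  a_11=12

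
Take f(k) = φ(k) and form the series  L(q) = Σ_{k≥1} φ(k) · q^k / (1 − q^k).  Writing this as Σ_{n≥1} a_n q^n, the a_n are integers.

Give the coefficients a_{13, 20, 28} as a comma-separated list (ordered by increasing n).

n=13: 13·1 1·13  φ→[12+1]=13
d|20:{20,10,5,4,2,1}  Σφ=8+4+4+2+1+1=20
q^28  k|28↦φ(k): 1:1 2:1 4:2 7:6 14:6 28:12  a_28=28

13, 20, 28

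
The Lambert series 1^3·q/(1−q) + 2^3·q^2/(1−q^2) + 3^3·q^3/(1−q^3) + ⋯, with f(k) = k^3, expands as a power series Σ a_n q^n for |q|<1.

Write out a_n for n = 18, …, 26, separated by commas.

6813, 6860, 9198, 9632, 11988, 12168, 16380, 15751, 19782

d|18:{1,2,3,6,9,18}  Σf=1+8+27+216+729+5832=6813
[q^19] f(1)=1,f(19)=6859 ⇒ 6860
n=20: 20·1 10·2 5·4 4·5 2·10 1·20  f→[8000+1000+125+64+8+1]=9198
d|21:{1,3,7,21}  Σf=1+27+343+9261=9632
d|22:{22,11,2,1}  Σf=10648+1331+8+1=11988
[q^23] f(1)=1,f(23)=12167 ⇒ 12168
[q^24] f(1)=1,f(2)=8,f(3)=27,f(4)=64,f(6)=216,f(8)=512,f(12)=1728,f(24)=13824 ⇒ 16380
d|25:{1,5,25}  Σf=1+125+15625=15751
q^26  k|26↦f(k): 1:1 2:8 13:2197 26:17576  a_26=19782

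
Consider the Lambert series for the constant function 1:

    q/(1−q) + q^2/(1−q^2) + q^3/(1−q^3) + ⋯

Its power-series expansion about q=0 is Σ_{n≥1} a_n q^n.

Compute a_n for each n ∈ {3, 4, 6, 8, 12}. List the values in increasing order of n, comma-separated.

2, 3, 4, 4, 6

d|3:{1,3}  Σf=1+1=2
n=4: 1·4 2·2 4·1  f→[1+1+1]=3
[q^6] f(1)=1,f(2)=1,f(3)=1,f(6)=1 ⇒ 4
[q^8] f(1)=1,f(2)=1,f(4)=1,f(8)=1 ⇒ 4
[q^12] f(12)=1,f(6)=1,f(4)=1,f(3)=1,f(2)=1,f(1)=1 ⇒ 6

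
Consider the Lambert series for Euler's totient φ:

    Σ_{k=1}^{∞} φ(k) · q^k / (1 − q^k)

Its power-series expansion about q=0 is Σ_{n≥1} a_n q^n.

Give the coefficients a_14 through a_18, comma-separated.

d|14:{14,7,2,1}  Σφ=6+6+1+1=14
q^15  k|15↦φ(k): 15:8 5:4 3:2 1:1  a_15=15
n=16: 16·1 8·2 4·4 2·8 1·16  φ→[8+4+2+1+1]=16
d|17:{1,17}  Σφ=1+16=17
n=18: 18·1 9·2 6·3 3·6 2·9 1·18  φ→[6+6+2+2+1+1]=18

14, 15, 16, 17, 18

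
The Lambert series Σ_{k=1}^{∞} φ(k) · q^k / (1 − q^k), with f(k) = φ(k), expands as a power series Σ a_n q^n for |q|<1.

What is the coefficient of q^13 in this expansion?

n=13: 1·13 13·1  φ→[1+12]=13

a_13 = 13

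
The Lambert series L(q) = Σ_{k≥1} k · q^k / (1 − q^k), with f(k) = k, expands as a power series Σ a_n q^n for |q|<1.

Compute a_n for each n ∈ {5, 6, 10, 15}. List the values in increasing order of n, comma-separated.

6, 12, 18, 24

d|5:{5,1}  Σf=5+1=6
q^6  k|6↦f(k): 1:1 2:2 3:3 6:6  a_6=12
d|10:{10,5,2,1}  Σf=10+5+2+1=18
q^15  k|15↦f(k): 1:1 3:3 5:5 15:15  a_15=24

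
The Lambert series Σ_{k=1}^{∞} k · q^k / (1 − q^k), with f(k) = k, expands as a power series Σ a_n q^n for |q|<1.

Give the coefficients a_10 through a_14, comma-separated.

d|10:{10,5,2,1}  Σf=10+5+2+1=18
d|11:{11,1}  Σf=11+1=12
n=12: 1·12 2·6 3·4 4·3 6·2 12·1  f→[1+2+3+4+6+12]=28
n=13: 13·1 1·13  f→[13+1]=14
n=14: 1·14 2·7 7·2 14·1  f→[1+2+7+14]=24

18, 12, 28, 14, 24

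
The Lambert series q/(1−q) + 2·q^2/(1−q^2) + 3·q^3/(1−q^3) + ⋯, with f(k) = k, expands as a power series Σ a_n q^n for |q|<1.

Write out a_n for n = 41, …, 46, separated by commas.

42, 96, 44, 84, 78, 72

q^41  k|41↦f(k): 1:1 41:41  a_41=42
n=42: 1·42 2·21 3·14 6·7 7·6 14·3 21·2 42·1  f→[1+2+3+6+7+14+21+42]=96
[q^43] f(1)=1,f(43)=43 ⇒ 44
d|44:{1,2,4,11,22,44}  Σf=1+2+4+11+22+44=84
d|45:{45,15,9,5,3,1}  Σf=45+15+9+5+3+1=78
[q^46] f(1)=1,f(2)=2,f(23)=23,f(46)=46 ⇒ 72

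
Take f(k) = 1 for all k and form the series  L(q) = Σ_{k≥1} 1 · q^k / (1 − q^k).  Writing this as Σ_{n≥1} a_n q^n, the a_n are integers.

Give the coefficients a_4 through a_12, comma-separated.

d|4:{4,2,1}  Σf=1+1+1=3
n=5: 5·1 1·5  f→[1+1]=2
n=6: 1·6 2·3 3·2 6·1  f→[1+1+1+1]=4
d|7:{7,1}  Σf=1+1=2
n=8: 1·8 2·4 4·2 8·1  f→[1+1+1+1]=4
[q^9] f(1)=1,f(3)=1,f(9)=1 ⇒ 3
q^10  k|10↦f(k): 10:1 5:1 2:1 1:1  a_10=4
[q^11] f(11)=1,f(1)=1 ⇒ 2
n=12: 1·12 2·6 3·4 4·3 6·2 12·1  f→[1+1+1+1+1+1]=6

3, 2, 4, 2, 4, 3, 4, 2, 6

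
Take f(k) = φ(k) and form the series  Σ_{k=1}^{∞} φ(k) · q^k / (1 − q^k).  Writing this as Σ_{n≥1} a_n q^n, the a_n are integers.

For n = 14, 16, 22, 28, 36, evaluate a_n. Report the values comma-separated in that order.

d|14:{14,7,2,1}  Σφ=6+6+1+1=14
n=16: 1·16 2·8 4·4 8·2 16·1  φ→[1+1+2+4+8]=16
q^22  k|22↦φ(k): 22:10 11:10 2:1 1:1  a_22=22
n=28: 1·28 2·14 4·7 7·4 14·2 28·1  φ→[1+1+2+6+6+12]=28
n=36: 36·1 18·2 12·3 9·4 6·6 4·9 3·12 2·18 1·36  φ→[12+6+4+6+2+2+2+1+1]=36

14, 16, 22, 28, 36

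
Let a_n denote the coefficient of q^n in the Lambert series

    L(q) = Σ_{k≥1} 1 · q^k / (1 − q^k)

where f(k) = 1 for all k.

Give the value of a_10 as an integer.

d|10:{10,5,2,1}  Σf=1+1+1+1=4

a_10 = 4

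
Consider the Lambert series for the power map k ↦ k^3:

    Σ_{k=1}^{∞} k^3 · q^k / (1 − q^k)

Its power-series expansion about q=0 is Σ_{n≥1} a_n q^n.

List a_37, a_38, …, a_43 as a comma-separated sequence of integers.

n=37: 1·37 37·1  f→[1+50653]=50654
q^38  k|38↦f(k): 1:1 2:8 19:6859 38:54872  a_38=61740
d|39:{39,13,3,1}  Σf=59319+2197+27+1=61544
q^40  k|40↦f(k): 40:64000 20:8000 10:1000 8:512 5:125 4:64 2:8 1:1  a_40=73710
n=41: 1·41 41·1  f→[1+68921]=68922
q^42  k|42↦f(k): 1:1 2:8 3:27 6:216 7:343 14:2744 21:9261 42:74088  a_42=86688
[q^43] f(43)=79507,f(1)=1 ⇒ 79508

50654, 61740, 61544, 73710, 68922, 86688, 79508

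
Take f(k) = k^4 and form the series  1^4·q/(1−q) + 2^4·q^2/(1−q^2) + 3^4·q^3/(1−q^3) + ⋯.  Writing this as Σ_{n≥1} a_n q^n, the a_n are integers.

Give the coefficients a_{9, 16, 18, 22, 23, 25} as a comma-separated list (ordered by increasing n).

6643, 69905, 112931, 248914, 279842, 391251

n=9: 1·9 3·3 9·1  f→[1+81+6561]=6643
d|16:{16,8,4,2,1}  Σf=65536+4096+256+16+1=69905
[q^18] f(1)=1,f(2)=16,f(3)=81,f(6)=1296,f(9)=6561,f(18)=104976 ⇒ 112931
[q^22] f(1)=1,f(2)=16,f(11)=14641,f(22)=234256 ⇒ 248914
q^23  k|23↦f(k): 23:279841 1:1  a_23=279842
[q^25] f(1)=1,f(5)=625,f(25)=390625 ⇒ 391251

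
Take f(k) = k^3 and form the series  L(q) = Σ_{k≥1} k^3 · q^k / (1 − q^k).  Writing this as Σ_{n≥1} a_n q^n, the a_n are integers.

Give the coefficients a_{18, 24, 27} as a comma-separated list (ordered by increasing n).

q^18  k|18↦f(k): 18:5832 9:729 6:216 3:27 2:8 1:1  a_18=6813
[q^24] f(24)=13824,f(12)=1728,f(8)=512,f(6)=216,f(4)=64,f(3)=27,f(2)=8,f(1)=1 ⇒ 16380
n=27: 1·27 3·9 9·3 27·1  f→[1+27+729+19683]=20440

6813, 16380, 20440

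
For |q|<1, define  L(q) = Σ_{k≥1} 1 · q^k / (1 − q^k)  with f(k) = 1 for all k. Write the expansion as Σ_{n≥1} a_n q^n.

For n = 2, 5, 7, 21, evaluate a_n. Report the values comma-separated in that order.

2, 2, 2, 4

d|2:{1,2}  Σf=1+1=2
d|5:{5,1}  Σf=1+1=2
[q^7] f(1)=1,f(7)=1 ⇒ 2
d|21:{21,7,3,1}  Σf=1+1+1+1=4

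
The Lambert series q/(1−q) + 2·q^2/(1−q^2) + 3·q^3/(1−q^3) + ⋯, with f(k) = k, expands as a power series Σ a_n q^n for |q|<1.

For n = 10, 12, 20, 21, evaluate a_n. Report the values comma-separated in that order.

18, 28, 42, 32

q^10  k|10↦f(k): 10:10 5:5 2:2 1:1  a_10=18
q^12  k|12↦f(k): 1:1 2:2 3:3 4:4 6:6 12:12  a_12=28
q^20  k|20↦f(k): 1:1 2:2 4:4 5:5 10:10 20:20  a_20=42
q^21  k|21↦f(k): 21:21 7:7 3:3 1:1  a_21=32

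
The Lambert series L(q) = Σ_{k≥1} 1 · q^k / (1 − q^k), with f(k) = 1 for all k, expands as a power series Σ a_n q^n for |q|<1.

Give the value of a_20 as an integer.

a_20 = 6

d|20:{20,10,5,4,2,1}  Σf=1+1+1+1+1+1=6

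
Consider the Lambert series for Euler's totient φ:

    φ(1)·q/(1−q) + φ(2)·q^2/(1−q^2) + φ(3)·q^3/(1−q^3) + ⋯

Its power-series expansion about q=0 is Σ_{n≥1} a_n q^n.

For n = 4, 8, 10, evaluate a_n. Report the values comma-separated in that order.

n=4: 4·1 2·2 1·4  φ→[2+1+1]=4
[q^8] φ(1)=1,φ(2)=1,φ(4)=2,φ(8)=4 ⇒ 8
d|10:{10,5,2,1}  Σφ=4+4+1+1=10

4, 8, 10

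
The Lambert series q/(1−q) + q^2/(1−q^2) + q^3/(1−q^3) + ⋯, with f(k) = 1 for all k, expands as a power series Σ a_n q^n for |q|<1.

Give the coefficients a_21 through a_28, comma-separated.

4, 4, 2, 8, 3, 4, 4, 6

q^21  k|21↦f(k): 21:1 7:1 3:1 1:1  a_21=4
q^22  k|22↦f(k): 1:1 2:1 11:1 22:1  a_22=4
q^23  k|23↦f(k): 23:1 1:1  a_23=2
n=24: 24·1 12·2 8·3 6·4 4·6 3·8 2·12 1·24  f→[1+1+1+1+1+1+1+1]=8
[q^25] f(1)=1,f(5)=1,f(25)=1 ⇒ 3
[q^26] f(26)=1,f(13)=1,f(2)=1,f(1)=1 ⇒ 4
[q^27] f(1)=1,f(3)=1,f(9)=1,f(27)=1 ⇒ 4
[q^28] f(28)=1,f(14)=1,f(7)=1,f(4)=1,f(2)=1,f(1)=1 ⇒ 6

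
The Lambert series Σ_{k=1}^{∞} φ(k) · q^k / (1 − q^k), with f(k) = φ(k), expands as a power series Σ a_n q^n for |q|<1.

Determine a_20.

d|20:{1,2,4,5,10,20}  Σφ=1+1+2+4+4+8=20

a_20 = 20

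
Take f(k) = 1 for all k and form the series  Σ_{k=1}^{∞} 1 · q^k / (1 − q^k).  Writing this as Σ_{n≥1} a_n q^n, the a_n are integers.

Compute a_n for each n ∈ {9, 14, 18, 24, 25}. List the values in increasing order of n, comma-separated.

q^9  k|9↦f(k): 9:1 3:1 1:1  a_9=3
d|14:{14,7,2,1}  Σf=1+1+1+1=4
q^18  k|18↦f(k): 18:1 9:1 6:1 3:1 2:1 1:1  a_18=6
n=24: 1·24 2·12 3·8 4·6 6·4 8·3 12·2 24·1  f→[1+1+1+1+1+1+1+1]=8
n=25: 1·25 5·5 25·1  f→[1+1+1]=3

3, 4, 6, 8, 3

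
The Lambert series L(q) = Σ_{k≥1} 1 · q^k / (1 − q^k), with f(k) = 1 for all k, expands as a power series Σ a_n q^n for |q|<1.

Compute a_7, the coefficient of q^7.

[q^7] f(7)=1,f(1)=1 ⇒ 2

a_7 = 2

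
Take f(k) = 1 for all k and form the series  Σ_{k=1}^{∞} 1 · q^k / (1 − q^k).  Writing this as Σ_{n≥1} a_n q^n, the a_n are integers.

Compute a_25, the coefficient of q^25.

a_25 = 3

n=25: 25·1 5·5 1·25  f→[1+1+1]=3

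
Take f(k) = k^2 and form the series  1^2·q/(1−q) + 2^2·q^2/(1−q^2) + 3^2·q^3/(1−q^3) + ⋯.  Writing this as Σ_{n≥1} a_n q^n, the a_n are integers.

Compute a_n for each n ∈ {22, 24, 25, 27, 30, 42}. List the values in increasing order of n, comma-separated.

610, 850, 651, 820, 1300, 2500

n=22: 1·22 2·11 11·2 22·1  f→[1+4+121+484]=610
q^24  k|24↦f(k): 1:1 2:4 3:9 4:16 6:36 8:64 12:144 24:576  a_24=850
d|25:{1,5,25}  Σf=1+25+625=651
q^27  k|27↦f(k): 1:1 3:9 9:81 27:729  a_27=820
[q^30] f(30)=900,f(15)=225,f(10)=100,f(6)=36,f(5)=25,f(3)=9,f(2)=4,f(1)=1 ⇒ 1300
n=42: 1·42 2·21 3·14 6·7 7·6 14·3 21·2 42·1  f→[1+4+9+36+49+196+441+1764]=2500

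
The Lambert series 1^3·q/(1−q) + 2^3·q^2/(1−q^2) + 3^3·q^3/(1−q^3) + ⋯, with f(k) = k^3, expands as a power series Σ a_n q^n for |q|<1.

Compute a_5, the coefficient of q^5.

a_5 = 126

[q^5] f(1)=1,f(5)=125 ⇒ 126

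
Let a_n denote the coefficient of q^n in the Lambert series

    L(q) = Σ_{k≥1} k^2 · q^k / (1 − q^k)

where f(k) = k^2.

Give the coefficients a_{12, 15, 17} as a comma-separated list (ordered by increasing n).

210, 260, 290

n=12: 12·1 6·2 4·3 3·4 2·6 1·12  f→[144+36+16+9+4+1]=210
q^15  k|15↦f(k): 15:225 5:25 3:9 1:1  a_15=260
[q^17] f(17)=289,f(1)=1 ⇒ 290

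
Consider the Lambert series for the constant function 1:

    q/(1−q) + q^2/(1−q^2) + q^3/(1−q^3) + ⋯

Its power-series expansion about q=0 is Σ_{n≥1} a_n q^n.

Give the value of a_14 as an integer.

[q^14] f(1)=1,f(2)=1,f(7)=1,f(14)=1 ⇒ 4

a_14 = 4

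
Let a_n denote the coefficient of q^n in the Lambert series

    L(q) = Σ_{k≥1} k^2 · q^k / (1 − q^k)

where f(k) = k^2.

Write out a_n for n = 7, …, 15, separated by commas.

d|7:{7,1}  Σf=49+1=50
[q^8] f(1)=1,f(2)=4,f(4)=16,f(8)=64 ⇒ 85
n=9: 9·1 3·3 1·9  f→[81+9+1]=91
q^10  k|10↦f(k): 1:1 2:4 5:25 10:100  a_10=130
d|11:{11,1}  Σf=121+1=122
n=12: 12·1 6·2 4·3 3·4 2·6 1·12  f→[144+36+16+9+4+1]=210
[q^13] f(13)=169,f(1)=1 ⇒ 170
[q^14] f(14)=196,f(7)=49,f(2)=4,f(1)=1 ⇒ 250
d|15:{1,3,5,15}  Σf=1+9+25+225=260

50, 85, 91, 130, 122, 210, 170, 250, 260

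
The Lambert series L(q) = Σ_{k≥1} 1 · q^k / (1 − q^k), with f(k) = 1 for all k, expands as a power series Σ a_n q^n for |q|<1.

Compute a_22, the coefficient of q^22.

q^22  k|22↦f(k): 22:1 11:1 2:1 1:1  a_22=4

a_22 = 4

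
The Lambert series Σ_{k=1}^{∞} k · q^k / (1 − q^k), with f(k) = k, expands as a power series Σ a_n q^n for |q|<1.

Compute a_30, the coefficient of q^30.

a_30 = 72

[q^30] f(30)=30,f(15)=15,f(10)=10,f(6)=6,f(5)=5,f(3)=3,f(2)=2,f(1)=1 ⇒ 72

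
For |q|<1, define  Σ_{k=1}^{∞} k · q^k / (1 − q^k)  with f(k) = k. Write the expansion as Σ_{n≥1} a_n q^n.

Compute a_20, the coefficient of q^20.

a_20 = 42

[q^20] f(1)=1,f(2)=2,f(4)=4,f(5)=5,f(10)=10,f(20)=20 ⇒ 42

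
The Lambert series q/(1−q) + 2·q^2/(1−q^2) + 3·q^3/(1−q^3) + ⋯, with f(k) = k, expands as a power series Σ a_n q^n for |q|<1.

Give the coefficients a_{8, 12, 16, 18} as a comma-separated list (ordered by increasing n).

15, 28, 31, 39

n=8: 1·8 2·4 4·2 8·1  f→[1+2+4+8]=15
d|12:{12,6,4,3,2,1}  Σf=12+6+4+3+2+1=28
q^16  k|16↦f(k): 16:16 8:8 4:4 2:2 1:1  a_16=31
n=18: 18·1 9·2 6·3 3·6 2·9 1·18  f→[18+9+6+3+2+1]=39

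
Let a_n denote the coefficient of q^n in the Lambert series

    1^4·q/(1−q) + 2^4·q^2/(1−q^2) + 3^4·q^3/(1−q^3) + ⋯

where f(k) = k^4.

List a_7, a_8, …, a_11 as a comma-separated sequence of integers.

2402, 4369, 6643, 10642, 14642

[q^7] f(1)=1,f(7)=2401 ⇒ 2402
d|8:{8,4,2,1}  Σf=4096+256+16+1=4369
[q^9] f(9)=6561,f(3)=81,f(1)=1 ⇒ 6643
q^10  k|10↦f(k): 1:1 2:16 5:625 10:10000  a_10=10642
n=11: 11·1 1·11  f→[14641+1]=14642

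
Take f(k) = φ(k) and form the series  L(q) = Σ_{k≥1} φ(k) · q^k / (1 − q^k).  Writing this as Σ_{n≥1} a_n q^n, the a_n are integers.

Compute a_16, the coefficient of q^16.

n=16: 16·1 8·2 4·4 2·8 1·16  φ→[8+4+2+1+1]=16

a_16 = 16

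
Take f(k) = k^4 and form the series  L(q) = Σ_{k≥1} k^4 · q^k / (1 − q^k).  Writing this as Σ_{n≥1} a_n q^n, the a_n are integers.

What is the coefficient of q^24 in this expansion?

a_24 = 358258

q^24  k|24↦f(k): 1:1 2:16 3:81 4:256 6:1296 8:4096 12:20736 24:331776  a_24=358258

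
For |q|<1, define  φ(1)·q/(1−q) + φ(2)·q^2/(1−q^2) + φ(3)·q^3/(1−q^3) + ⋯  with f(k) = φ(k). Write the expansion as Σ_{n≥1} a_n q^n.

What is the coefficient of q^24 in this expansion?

[q^24] φ(24)=8,φ(12)=4,φ(8)=4,φ(6)=2,φ(4)=2,φ(3)=2,φ(2)=1,φ(1)=1 ⇒ 24

a_24 = 24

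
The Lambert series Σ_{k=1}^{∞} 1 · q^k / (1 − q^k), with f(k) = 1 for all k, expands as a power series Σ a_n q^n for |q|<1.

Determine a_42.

[q^42] f(42)=1,f(21)=1,f(14)=1,f(7)=1,f(6)=1,f(3)=1,f(2)=1,f(1)=1 ⇒ 8

a_42 = 8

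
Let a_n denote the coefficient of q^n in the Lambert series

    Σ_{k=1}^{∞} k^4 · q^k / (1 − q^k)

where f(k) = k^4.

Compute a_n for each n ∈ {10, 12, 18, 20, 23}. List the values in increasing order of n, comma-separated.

10642, 22386, 112931, 170898, 279842

n=10: 10·1 5·2 2·5 1·10  f→[10000+625+16+1]=10642
[q^12] f(1)=1,f(2)=16,f(3)=81,f(4)=256,f(6)=1296,f(12)=20736 ⇒ 22386
n=18: 18·1 9·2 6·3 3·6 2·9 1·18  f→[104976+6561+1296+81+16+1]=112931
n=20: 1·20 2·10 4·5 5·4 10·2 20·1  f→[1+16+256+625+10000+160000]=170898
n=23: 1·23 23·1  f→[1+279841]=279842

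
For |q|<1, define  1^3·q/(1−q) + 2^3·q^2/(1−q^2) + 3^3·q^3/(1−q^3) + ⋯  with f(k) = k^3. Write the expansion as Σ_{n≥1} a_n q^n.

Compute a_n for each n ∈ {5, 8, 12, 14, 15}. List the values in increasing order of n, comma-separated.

[q^5] f(1)=1,f(5)=125 ⇒ 126
d|8:{1,2,4,8}  Σf=1+8+64+512=585
d|12:{1,2,3,4,6,12}  Σf=1+8+27+64+216+1728=2044
n=14: 14·1 7·2 2·7 1·14  f→[2744+343+8+1]=3096
d|15:{15,5,3,1}  Σf=3375+125+27+1=3528

126, 585, 2044, 3096, 3528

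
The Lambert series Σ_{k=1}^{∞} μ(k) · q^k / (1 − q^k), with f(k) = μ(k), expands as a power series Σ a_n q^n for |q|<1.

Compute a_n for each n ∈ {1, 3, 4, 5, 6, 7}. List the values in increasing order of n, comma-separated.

1, 0, 0, 0, 0, 0

d|1:{1}  Σμ=1=1
n=3: 3·1 1·3  μ→[(-1)+1]=0
q^4  k|4↦μ(k): 1:1 2:-1 4:0  a_4=0
[q^5] μ(1)=1,μ(5)=-1 ⇒ 0
d|6:{1,2,3,6}  Σμ=1+(-1)+(-1)+1=0
d|7:{7,1}  Σμ=(-1)+1=0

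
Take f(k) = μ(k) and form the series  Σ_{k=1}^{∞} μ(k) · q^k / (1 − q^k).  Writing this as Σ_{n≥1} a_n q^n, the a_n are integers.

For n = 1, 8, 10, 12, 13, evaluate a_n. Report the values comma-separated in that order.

1, 0, 0, 0, 0

n=1: 1·1  μ→[1]=1
n=8: 1·8 2·4 4·2 8·1  μ→[1+(-1)+0+0]=0
[q^10] μ(1)=1,μ(2)=-1,μ(5)=-1,μ(10)=1 ⇒ 0
q^12  k|12↦μ(k): 1:1 2:-1 3:-1 4:0 6:1 12:0  a_12=0
d|13:{13,1}  Σμ=(-1)+1=0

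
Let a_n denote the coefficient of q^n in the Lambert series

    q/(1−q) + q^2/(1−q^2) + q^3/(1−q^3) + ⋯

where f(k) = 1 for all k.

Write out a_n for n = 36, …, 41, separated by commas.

9, 2, 4, 4, 8, 2

q^36  k|36↦f(k): 1:1 2:1 3:1 4:1 6:1 9:1 12:1 18:1 36:1  a_36=9
[q^37] f(1)=1,f(37)=1 ⇒ 2
d|38:{1,2,19,38}  Σf=1+1+1+1=4
d|39:{39,13,3,1}  Σf=1+1+1+1=4
q^40  k|40↦f(k): 1:1 2:1 4:1 5:1 8:1 10:1 20:1 40:1  a_40=8
d|41:{1,41}  Σf=1+1=2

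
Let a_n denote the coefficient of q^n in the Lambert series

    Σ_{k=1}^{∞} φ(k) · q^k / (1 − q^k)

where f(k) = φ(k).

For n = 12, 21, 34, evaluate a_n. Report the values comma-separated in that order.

n=12: 12·1 6·2 4·3 3·4 2·6 1·12  φ→[4+2+2+2+1+1]=12
[q^21] φ(1)=1,φ(3)=2,φ(7)=6,φ(21)=12 ⇒ 21
d|34:{1,2,17,34}  Σφ=1+1+16+16=34

12, 21, 34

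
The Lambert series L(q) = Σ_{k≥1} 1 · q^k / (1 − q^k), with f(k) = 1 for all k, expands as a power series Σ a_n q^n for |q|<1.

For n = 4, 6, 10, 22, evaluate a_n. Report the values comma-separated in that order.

3, 4, 4, 4

[q^4] f(4)=1,f(2)=1,f(1)=1 ⇒ 3
q^6  k|6↦f(k): 1:1 2:1 3:1 6:1  a_6=4
[q^10] f(1)=1,f(2)=1,f(5)=1,f(10)=1 ⇒ 4
d|22:{22,11,2,1}  Σf=1+1+1+1=4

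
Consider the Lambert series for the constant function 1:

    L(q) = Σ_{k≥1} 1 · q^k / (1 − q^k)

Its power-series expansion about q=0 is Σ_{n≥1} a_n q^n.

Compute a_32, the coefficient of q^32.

n=32: 1·32 2·16 4·8 8·4 16·2 32·1  f→[1+1+1+1+1+1]=6

a_32 = 6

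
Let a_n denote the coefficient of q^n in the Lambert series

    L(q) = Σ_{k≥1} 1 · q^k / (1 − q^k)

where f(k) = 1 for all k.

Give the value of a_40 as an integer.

a_40 = 8

q^40  k|40↦f(k): 40:1 20:1 10:1 8:1 5:1 4:1 2:1 1:1  a_40=8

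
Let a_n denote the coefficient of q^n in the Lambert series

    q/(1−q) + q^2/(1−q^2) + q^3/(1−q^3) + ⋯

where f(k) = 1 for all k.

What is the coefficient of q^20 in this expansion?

a_20 = 6

q^20  k|20↦f(k): 1:1 2:1 4:1 5:1 10:1 20:1  a_20=6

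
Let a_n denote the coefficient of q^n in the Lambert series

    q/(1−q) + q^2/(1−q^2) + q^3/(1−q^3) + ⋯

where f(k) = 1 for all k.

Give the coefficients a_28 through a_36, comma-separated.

q^28  k|28↦f(k): 1:1 2:1 4:1 7:1 14:1 28:1  a_28=6
[q^29] f(29)=1,f(1)=1 ⇒ 2
q^30  k|30↦f(k): 1:1 2:1 3:1 5:1 6:1 10:1 15:1 30:1  a_30=8
[q^31] f(31)=1,f(1)=1 ⇒ 2
n=32: 32·1 16·2 8·4 4·8 2·16 1·32  f→[1+1+1+1+1+1]=6
q^33  k|33↦f(k): 1:1 3:1 11:1 33:1  a_33=4
q^34  k|34↦f(k): 1:1 2:1 17:1 34:1  a_34=4
q^35  k|35↦f(k): 35:1 7:1 5:1 1:1  a_35=4
q^36  k|36↦f(k): 1:1 2:1 3:1 4:1 6:1 9:1 12:1 18:1 36:1  a_36=9

6, 2, 8, 2, 6, 4, 4, 4, 9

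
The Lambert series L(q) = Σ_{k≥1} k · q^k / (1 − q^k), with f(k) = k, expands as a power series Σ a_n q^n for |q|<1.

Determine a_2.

[q^2] f(2)=2,f(1)=1 ⇒ 3

a_2 = 3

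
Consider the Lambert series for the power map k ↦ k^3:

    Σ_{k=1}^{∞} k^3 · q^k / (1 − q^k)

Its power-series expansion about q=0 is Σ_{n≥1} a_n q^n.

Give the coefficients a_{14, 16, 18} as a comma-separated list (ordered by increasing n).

3096, 4681, 6813

q^14  k|14↦f(k): 14:2744 7:343 2:8 1:1  a_14=3096
[q^16] f(16)=4096,f(8)=512,f(4)=64,f(2)=8,f(1)=1 ⇒ 4681
q^18  k|18↦f(k): 1:1 2:8 3:27 6:216 9:729 18:5832  a_18=6813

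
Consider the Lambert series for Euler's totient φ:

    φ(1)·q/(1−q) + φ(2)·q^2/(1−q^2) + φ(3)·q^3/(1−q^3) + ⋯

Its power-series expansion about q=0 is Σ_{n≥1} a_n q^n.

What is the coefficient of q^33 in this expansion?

n=33: 1·33 3·11 11·3 33·1  φ→[1+2+10+20]=33

a_33 = 33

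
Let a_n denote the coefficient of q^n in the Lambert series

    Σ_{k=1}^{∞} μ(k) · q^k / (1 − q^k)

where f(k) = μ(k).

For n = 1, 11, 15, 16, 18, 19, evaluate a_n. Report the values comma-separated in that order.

q^1  k|1↦μ(k): 1:1  a_1=1
n=11: 1·11 11·1  μ→[1+(-1)]=0
n=15: 1·15 3·5 5·3 15·1  μ→[1+(-1)+(-1)+1]=0
d|16:{16,8,4,2,1}  Σμ=0+0+0+(-1)+1=0
n=18: 1·18 2·9 3·6 6·3 9·2 18·1  μ→[1+(-1)+(-1)+1+0+0]=0
q^19  k|19↦μ(k): 19:-1 1:1  a_19=0

1, 0, 0, 0, 0, 0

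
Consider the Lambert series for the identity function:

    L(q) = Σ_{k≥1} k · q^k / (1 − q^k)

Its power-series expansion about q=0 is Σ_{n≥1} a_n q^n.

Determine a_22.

a_22 = 36

d|22:{1,2,11,22}  Σf=1+2+11+22=36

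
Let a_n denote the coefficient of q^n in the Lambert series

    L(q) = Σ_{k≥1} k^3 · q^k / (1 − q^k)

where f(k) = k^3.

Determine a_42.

n=42: 1·42 2·21 3·14 6·7 7·6 14·3 21·2 42·1  f→[1+8+27+216+343+2744+9261+74088]=86688

a_42 = 86688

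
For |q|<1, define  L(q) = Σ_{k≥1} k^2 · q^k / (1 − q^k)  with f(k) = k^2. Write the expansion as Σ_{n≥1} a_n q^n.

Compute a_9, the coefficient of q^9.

a_9 = 91

q^9  k|9↦f(k): 1:1 3:9 9:81  a_9=91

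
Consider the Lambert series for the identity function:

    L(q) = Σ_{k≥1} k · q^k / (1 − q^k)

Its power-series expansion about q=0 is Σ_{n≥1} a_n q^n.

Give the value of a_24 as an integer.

n=24: 24·1 12·2 8·3 6·4 4·6 3·8 2·12 1·24  f→[24+12+8+6+4+3+2+1]=60

a_24 = 60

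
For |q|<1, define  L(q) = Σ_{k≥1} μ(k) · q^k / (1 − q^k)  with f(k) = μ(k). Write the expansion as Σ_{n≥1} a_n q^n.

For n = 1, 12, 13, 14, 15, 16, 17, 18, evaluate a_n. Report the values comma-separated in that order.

n=1: 1·1  μ→[1]=1
d|12:{12,6,4,3,2,1}  Σμ=0+1+0+(-1)+(-1)+1=0
n=13: 1·13 13·1  μ→[1+(-1)]=0
[q^14] μ(14)=1,μ(7)=-1,μ(2)=-1,μ(1)=1 ⇒ 0
d|15:{15,5,3,1}  Σμ=1+(-1)+(-1)+1=0
d|16:{1,2,4,8,16}  Σμ=1+(-1)+0+0+0=0
n=17: 1·17 17·1  μ→[1+(-1)]=0
d|18:{1,2,3,6,9,18}  Σμ=1+(-1)+(-1)+1+0+0=0

1, 0, 0, 0, 0, 0, 0, 0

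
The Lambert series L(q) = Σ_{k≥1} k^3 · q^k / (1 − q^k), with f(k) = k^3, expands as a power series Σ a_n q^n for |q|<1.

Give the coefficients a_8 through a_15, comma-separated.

[q^8] f(1)=1,f(2)=8,f(4)=64,f(8)=512 ⇒ 585
n=9: 1·9 3·3 9·1  f→[1+27+729]=757
q^10  k|10↦f(k): 10:1000 5:125 2:8 1:1  a_10=1134
q^11  k|11↦f(k): 1:1 11:1331  a_11=1332
q^12  k|12↦f(k): 12:1728 6:216 4:64 3:27 2:8 1:1  a_12=2044
n=13: 13·1 1·13  f→[2197+1]=2198
n=14: 14·1 7·2 2·7 1·14  f→[2744+343+8+1]=3096
q^15  k|15↦f(k): 15:3375 5:125 3:27 1:1  a_15=3528

585, 757, 1134, 1332, 2044, 2198, 3096, 3528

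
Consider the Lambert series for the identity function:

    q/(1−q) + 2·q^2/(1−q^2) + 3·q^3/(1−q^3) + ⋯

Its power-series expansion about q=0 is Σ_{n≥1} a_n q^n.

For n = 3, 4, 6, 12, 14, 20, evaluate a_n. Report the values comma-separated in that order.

4, 7, 12, 28, 24, 42

d|3:{3,1}  Σf=3+1=4
n=4: 4·1 2·2 1·4  f→[4+2+1]=7
d|6:{6,3,2,1}  Σf=6+3+2+1=12
d|12:{12,6,4,3,2,1}  Σf=12+6+4+3+2+1=28
[q^14] f(14)=14,f(7)=7,f(2)=2,f(1)=1 ⇒ 24
n=20: 20·1 10·2 5·4 4·5 2·10 1·20  f→[20+10+5+4+2+1]=42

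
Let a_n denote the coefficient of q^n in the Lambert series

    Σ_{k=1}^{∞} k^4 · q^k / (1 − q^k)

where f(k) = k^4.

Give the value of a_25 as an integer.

q^25  k|25↦f(k): 25:390625 5:625 1:1  a_25=391251

a_25 = 391251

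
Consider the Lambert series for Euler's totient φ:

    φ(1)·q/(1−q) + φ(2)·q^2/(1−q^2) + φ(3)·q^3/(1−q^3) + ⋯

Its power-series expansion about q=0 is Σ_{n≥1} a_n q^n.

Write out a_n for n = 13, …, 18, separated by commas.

d|13:{13,1}  Σφ=12+1=13
[q^14] φ(14)=6,φ(7)=6,φ(2)=1,φ(1)=1 ⇒ 14
d|15:{15,5,3,1}  Σφ=8+4+2+1=15
d|16:{16,8,4,2,1}  Σφ=8+4+2+1+1=16
q^17  k|17↦φ(k): 1:1 17:16  a_17=17
q^18  k|18↦φ(k): 18:6 9:6 6:2 3:2 2:1 1:1  a_18=18

13, 14, 15, 16, 17, 18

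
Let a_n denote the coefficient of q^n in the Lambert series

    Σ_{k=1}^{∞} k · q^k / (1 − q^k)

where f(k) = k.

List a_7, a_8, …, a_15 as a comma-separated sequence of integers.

8, 15, 13, 18, 12, 28, 14, 24, 24

[q^7] f(1)=1,f(7)=7 ⇒ 8
n=8: 1·8 2·4 4·2 8·1  f→[1+2+4+8]=15
q^9  k|9↦f(k): 1:1 3:3 9:9  a_9=13
d|10:{10,5,2,1}  Σf=10+5+2+1=18
n=11: 11·1 1·11  f→[11+1]=12
n=12: 1·12 2·6 3·4 4·3 6·2 12·1  f→[1+2+3+4+6+12]=28
d|13:{13,1}  Σf=13+1=14
[q^14] f(14)=14,f(7)=7,f(2)=2,f(1)=1 ⇒ 24
d|15:{1,3,5,15}  Σf=1+3+5+15=24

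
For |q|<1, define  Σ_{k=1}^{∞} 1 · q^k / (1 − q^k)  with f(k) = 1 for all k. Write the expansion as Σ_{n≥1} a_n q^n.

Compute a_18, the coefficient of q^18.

a_18 = 6

d|18:{1,2,3,6,9,18}  Σf=1+1+1+1+1+1=6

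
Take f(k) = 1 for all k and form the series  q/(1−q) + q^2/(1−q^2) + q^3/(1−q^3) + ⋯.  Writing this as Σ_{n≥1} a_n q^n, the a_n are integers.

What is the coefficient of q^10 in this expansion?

a_10 = 4

q^10  k|10↦f(k): 1:1 2:1 5:1 10:1  a_10=4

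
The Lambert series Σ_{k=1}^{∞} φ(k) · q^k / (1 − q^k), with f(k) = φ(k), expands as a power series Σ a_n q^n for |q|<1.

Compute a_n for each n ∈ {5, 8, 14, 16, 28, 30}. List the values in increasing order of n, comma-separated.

q^5  k|5↦φ(k): 5:4 1:1  a_5=5
[q^8] φ(1)=1,φ(2)=1,φ(4)=2,φ(8)=4 ⇒ 8
[q^14] φ(14)=6,φ(7)=6,φ(2)=1,φ(1)=1 ⇒ 14
n=16: 16·1 8·2 4·4 2·8 1·16  φ→[8+4+2+1+1]=16
d|28:{28,14,7,4,2,1}  Σφ=12+6+6+2+1+1=28
q^30  k|30↦φ(k): 1:1 2:1 3:2 5:4 6:2 10:4 15:8 30:8  a_30=30

5, 8, 14, 16, 28, 30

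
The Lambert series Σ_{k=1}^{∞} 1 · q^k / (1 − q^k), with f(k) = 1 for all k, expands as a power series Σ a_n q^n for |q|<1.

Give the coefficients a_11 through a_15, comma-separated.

q^11  k|11↦f(k): 11:1 1:1  a_11=2
[q^12] f(1)=1,f(2)=1,f(3)=1,f(4)=1,f(6)=1,f(12)=1 ⇒ 6
d|13:{13,1}  Σf=1+1=2
[q^14] f(14)=1,f(7)=1,f(2)=1,f(1)=1 ⇒ 4
[q^15] f(15)=1,f(5)=1,f(3)=1,f(1)=1 ⇒ 4

2, 6, 2, 4, 4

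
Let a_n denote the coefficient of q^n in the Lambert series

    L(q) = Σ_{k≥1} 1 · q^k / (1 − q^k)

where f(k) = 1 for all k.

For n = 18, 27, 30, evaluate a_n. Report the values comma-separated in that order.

6, 4, 8

d|18:{18,9,6,3,2,1}  Σf=1+1+1+1+1+1=6
d|27:{1,3,9,27}  Σf=1+1+1+1=4
q^30  k|30↦f(k): 1:1 2:1 3:1 5:1 6:1 10:1 15:1 30:1  a_30=8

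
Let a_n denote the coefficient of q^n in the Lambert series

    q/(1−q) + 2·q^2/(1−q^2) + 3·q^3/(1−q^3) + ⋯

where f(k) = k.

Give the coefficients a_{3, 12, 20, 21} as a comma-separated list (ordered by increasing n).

4, 28, 42, 32

d|3:{3,1}  Σf=3+1=4
q^12  k|12↦f(k): 1:1 2:2 3:3 4:4 6:6 12:12  a_12=28
q^20  k|20↦f(k): 20:20 10:10 5:5 4:4 2:2 1:1  a_20=42
n=21: 1·21 3·7 7·3 21·1  f→[1+3+7+21]=32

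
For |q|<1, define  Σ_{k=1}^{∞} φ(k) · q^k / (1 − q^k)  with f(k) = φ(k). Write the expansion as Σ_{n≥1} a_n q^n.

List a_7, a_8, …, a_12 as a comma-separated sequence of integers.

d|7:{7,1}  Σφ=6+1=7
q^8  k|8↦φ(k): 8:4 4:2 2:1 1:1  a_8=8
[q^9] φ(1)=1,φ(3)=2,φ(9)=6 ⇒ 9
q^10  k|10↦φ(k): 10:4 5:4 2:1 1:1  a_10=10
n=11: 1·11 11·1  φ→[1+10]=11
n=12: 12·1 6·2 4·3 3·4 2·6 1·12  φ→[4+2+2+2+1+1]=12

7, 8, 9, 10, 11, 12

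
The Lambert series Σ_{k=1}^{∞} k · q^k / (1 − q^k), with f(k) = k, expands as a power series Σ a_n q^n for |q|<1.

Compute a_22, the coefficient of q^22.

d|22:{1,2,11,22}  Σf=1+2+11+22=36

a_22 = 36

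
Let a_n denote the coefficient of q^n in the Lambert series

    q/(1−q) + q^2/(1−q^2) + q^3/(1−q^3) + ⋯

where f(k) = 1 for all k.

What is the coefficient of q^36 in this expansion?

n=36: 1·36 2·18 3·12 4·9 6·6 9·4 12·3 18·2 36·1  f→[1+1+1+1+1+1+1+1+1]=9

a_36 = 9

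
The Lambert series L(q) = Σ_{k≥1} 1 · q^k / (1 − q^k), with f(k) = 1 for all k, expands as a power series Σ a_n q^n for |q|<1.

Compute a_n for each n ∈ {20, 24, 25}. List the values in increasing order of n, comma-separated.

6, 8, 3

q^20  k|20↦f(k): 1:1 2:1 4:1 5:1 10:1 20:1  a_20=6
d|24:{1,2,3,4,6,8,12,24}  Σf=1+1+1+1+1+1+1+1=8
d|25:{1,5,25}  Σf=1+1+1=3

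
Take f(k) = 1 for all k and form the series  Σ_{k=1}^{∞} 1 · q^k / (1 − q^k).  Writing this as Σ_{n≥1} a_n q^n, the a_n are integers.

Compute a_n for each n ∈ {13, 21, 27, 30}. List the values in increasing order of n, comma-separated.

2, 4, 4, 8

d|13:{13,1}  Σf=1+1=2
n=21: 1·21 3·7 7·3 21·1  f→[1+1+1+1]=4
n=27: 1·27 3·9 9·3 27·1  f→[1+1+1+1]=4
[q^30] f(30)=1,f(15)=1,f(10)=1,f(6)=1,f(5)=1,f(3)=1,f(2)=1,f(1)=1 ⇒ 8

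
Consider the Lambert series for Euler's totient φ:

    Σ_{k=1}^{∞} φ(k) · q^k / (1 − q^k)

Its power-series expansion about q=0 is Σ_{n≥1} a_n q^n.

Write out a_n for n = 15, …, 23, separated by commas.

n=15: 1·15 3·5 5·3 15·1  φ→[1+2+4+8]=15
[q^16] φ(1)=1,φ(2)=1,φ(4)=2,φ(8)=4,φ(16)=8 ⇒ 16
d|17:{1,17}  Σφ=1+16=17
d|18:{1,2,3,6,9,18}  Σφ=1+1+2+2+6+6=18
q^19  k|19↦φ(k): 1:1 19:18  a_19=19
d|20:{1,2,4,5,10,20}  Σφ=1+1+2+4+4+8=20
[q^21] φ(1)=1,φ(3)=2,φ(7)=6,φ(21)=12 ⇒ 21
[q^22] φ(22)=10,φ(11)=10,φ(2)=1,φ(1)=1 ⇒ 22
n=23: 23·1 1·23  φ→[22+1]=23

15, 16, 17, 18, 19, 20, 21, 22, 23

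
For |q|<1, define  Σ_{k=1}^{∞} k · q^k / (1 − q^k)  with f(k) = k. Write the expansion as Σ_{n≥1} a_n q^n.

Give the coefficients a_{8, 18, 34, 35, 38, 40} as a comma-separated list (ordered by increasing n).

15, 39, 54, 48, 60, 90

n=8: 1·8 2·4 4·2 8·1  f→[1+2+4+8]=15
n=18: 18·1 9·2 6·3 3·6 2·9 1·18  f→[18+9+6+3+2+1]=39
n=34: 34·1 17·2 2·17 1·34  f→[34+17+2+1]=54
n=35: 35·1 7·5 5·7 1·35  f→[35+7+5+1]=48
[q^38] f(38)=38,f(19)=19,f(2)=2,f(1)=1 ⇒ 60
q^40  k|40↦f(k): 1:1 2:2 4:4 5:5 8:8 10:10 20:20 40:40  a_40=90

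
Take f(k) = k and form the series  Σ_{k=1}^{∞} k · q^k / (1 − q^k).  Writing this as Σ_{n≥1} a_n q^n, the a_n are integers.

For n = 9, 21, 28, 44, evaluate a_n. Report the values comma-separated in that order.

13, 32, 56, 84

q^9  k|9↦f(k): 9:9 3:3 1:1  a_9=13
[q^21] f(21)=21,f(7)=7,f(3)=3,f(1)=1 ⇒ 32
[q^28] f(1)=1,f(2)=2,f(4)=4,f(7)=7,f(14)=14,f(28)=28 ⇒ 56
d|44:{44,22,11,4,2,1}  Σf=44+22+11+4+2+1=84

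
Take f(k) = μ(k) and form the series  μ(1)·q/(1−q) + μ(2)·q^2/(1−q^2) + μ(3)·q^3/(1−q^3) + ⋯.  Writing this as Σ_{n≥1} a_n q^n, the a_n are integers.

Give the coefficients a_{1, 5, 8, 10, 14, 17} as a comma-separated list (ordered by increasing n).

1, 0, 0, 0, 0, 0

n=1: 1·1  μ→[1]=1
d|5:{1,5}  Σμ=1+(-1)=0
q^8  k|8↦μ(k): 1:1 2:-1 4:0 8:0  a_8=0
d|10:{1,2,5,10}  Σμ=1+(-1)+(-1)+1=0
n=14: 14·1 7·2 2·7 1·14  μ→[1+(-1)+(-1)+1]=0
d|17:{1,17}  Σμ=1+(-1)=0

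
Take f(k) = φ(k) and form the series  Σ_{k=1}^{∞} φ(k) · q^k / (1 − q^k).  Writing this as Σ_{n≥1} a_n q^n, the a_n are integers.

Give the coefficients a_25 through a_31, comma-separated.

q^25  k|25↦φ(k): 1:1 5:4 25:20  a_25=25
q^26  k|26↦φ(k): 26:12 13:12 2:1 1:1  a_26=26
d|27:{1,3,9,27}  Σφ=1+2+6+18=27
q^28  k|28↦φ(k): 1:1 2:1 4:2 7:6 14:6 28:12  a_28=28
d|29:{1,29}  Σφ=1+28=29
d|30:{1,2,3,5,6,10,15,30}  Σφ=1+1+2+4+2+4+8+8=30
q^31  k|31↦φ(k): 1:1 31:30  a_31=31

25, 26, 27, 28, 29, 30, 31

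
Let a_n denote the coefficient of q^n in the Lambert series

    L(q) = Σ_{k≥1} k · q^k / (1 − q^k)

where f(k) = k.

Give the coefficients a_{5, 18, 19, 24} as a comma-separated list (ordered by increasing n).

q^5  k|5↦f(k): 5:5 1:1  a_5=6
[q^18] f(1)=1,f(2)=2,f(3)=3,f(6)=6,f(9)=9,f(18)=18 ⇒ 39
n=19: 1·19 19·1  f→[1+19]=20
d|24:{1,2,3,4,6,8,12,24}  Σf=1+2+3+4+6+8+12+24=60

6, 39, 20, 60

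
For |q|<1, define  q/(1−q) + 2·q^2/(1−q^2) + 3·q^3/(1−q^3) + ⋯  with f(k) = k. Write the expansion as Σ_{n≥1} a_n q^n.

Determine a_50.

d|50:{1,2,5,10,25,50}  Σf=1+2+5+10+25+50=93

a_50 = 93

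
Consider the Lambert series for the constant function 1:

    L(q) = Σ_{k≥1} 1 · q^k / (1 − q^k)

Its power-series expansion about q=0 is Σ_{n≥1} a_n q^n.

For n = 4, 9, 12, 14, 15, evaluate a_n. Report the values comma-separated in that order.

3, 3, 6, 4, 4

n=4: 4·1 2·2 1·4  f→[1+1+1]=3
q^9  k|9↦f(k): 9:1 3:1 1:1  a_9=3
d|12:{12,6,4,3,2,1}  Σf=1+1+1+1+1+1=6
q^14  k|14↦f(k): 1:1 2:1 7:1 14:1  a_14=4
d|15:{1,3,5,15}  Σf=1+1+1+1=4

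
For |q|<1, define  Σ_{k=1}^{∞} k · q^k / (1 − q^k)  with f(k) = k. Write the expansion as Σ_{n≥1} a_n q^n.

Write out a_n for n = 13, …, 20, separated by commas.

14, 24, 24, 31, 18, 39, 20, 42

[q^13] f(13)=13,f(1)=1 ⇒ 14
d|14:{1,2,7,14}  Σf=1+2+7+14=24
d|15:{15,5,3,1}  Σf=15+5+3+1=24
n=16: 16·1 8·2 4·4 2·8 1·16  f→[16+8+4+2+1]=31
q^17  k|17↦f(k): 17:17 1:1  a_17=18
q^18  k|18↦f(k): 18:18 9:9 6:6 3:3 2:2 1:1  a_18=39
n=19: 19·1 1·19  f→[19+1]=20
q^20  k|20↦f(k): 20:20 10:10 5:5 4:4 2:2 1:1  a_20=42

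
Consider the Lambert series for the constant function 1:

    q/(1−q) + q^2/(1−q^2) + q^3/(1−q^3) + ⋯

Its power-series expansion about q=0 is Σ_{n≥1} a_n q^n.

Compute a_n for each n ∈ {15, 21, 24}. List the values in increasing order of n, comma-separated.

4, 4, 8

q^15  k|15↦f(k): 1:1 3:1 5:1 15:1  a_15=4
n=21: 21·1 7·3 3·7 1·21  f→[1+1+1+1]=4
q^24  k|24↦f(k): 24:1 12:1 8:1 6:1 4:1 3:1 2:1 1:1  a_24=8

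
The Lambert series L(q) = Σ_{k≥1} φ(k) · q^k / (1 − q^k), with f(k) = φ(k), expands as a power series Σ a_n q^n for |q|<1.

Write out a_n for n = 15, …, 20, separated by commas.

n=15: 15·1 5·3 3·5 1·15  φ→[8+4+2+1]=15
d|16:{16,8,4,2,1}  Σφ=8+4+2+1+1=16
q^17  k|17↦φ(k): 17:16 1:1  a_17=17
q^18  k|18↦φ(k): 18:6 9:6 6:2 3:2 2:1 1:1  a_18=18
n=19: 19·1 1·19  φ→[18+1]=19
[q^20] φ(20)=8,φ(10)=4,φ(5)=4,φ(4)=2,φ(2)=1,φ(1)=1 ⇒ 20

15, 16, 17, 18, 19, 20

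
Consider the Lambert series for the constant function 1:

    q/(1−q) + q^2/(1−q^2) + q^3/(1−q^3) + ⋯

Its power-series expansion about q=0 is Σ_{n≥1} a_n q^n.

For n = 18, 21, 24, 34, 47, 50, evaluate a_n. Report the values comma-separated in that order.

q^18  k|18↦f(k): 1:1 2:1 3:1 6:1 9:1 18:1  a_18=6
q^21  k|21↦f(k): 21:1 7:1 3:1 1:1  a_21=4
[q^24] f(24)=1,f(12)=1,f(8)=1,f(6)=1,f(4)=1,f(3)=1,f(2)=1,f(1)=1 ⇒ 8
q^34  k|34↦f(k): 34:1 17:1 2:1 1:1  a_34=4
n=47: 47·1 1·47  f→[1+1]=2
q^50  k|50↦f(k): 50:1 25:1 10:1 5:1 2:1 1:1  a_50=6

6, 4, 8, 4, 2, 6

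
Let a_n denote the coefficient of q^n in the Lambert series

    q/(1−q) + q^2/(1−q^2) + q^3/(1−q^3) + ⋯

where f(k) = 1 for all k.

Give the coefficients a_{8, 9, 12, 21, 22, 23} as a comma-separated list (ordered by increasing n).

q^8  k|8↦f(k): 1:1 2:1 4:1 8:1  a_8=4
q^9  k|9↦f(k): 9:1 3:1 1:1  a_9=3
n=12: 1·12 2·6 3·4 4·3 6·2 12·1  f→[1+1+1+1+1+1]=6
n=21: 1·21 3·7 7·3 21·1  f→[1+1+1+1]=4
n=22: 1·22 2·11 11·2 22·1  f→[1+1+1+1]=4
[q^23] f(23)=1,f(1)=1 ⇒ 2

4, 3, 6, 4, 4, 2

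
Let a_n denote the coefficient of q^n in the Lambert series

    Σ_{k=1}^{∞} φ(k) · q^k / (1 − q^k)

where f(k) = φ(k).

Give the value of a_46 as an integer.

[q^46] φ(1)=1,φ(2)=1,φ(23)=22,φ(46)=22 ⇒ 46

a_46 = 46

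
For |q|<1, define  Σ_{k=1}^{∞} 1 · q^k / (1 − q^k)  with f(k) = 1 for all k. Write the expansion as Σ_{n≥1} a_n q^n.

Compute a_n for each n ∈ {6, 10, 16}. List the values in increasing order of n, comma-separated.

4, 4, 5

n=6: 6·1 3·2 2·3 1·6  f→[1+1+1+1]=4
q^10  k|10↦f(k): 10:1 5:1 2:1 1:1  a_10=4
q^16  k|16↦f(k): 16:1 8:1 4:1 2:1 1:1  a_16=5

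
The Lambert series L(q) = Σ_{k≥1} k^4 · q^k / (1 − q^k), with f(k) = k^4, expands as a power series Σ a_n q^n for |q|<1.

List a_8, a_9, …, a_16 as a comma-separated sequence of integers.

4369, 6643, 10642, 14642, 22386, 28562, 40834, 51332, 69905

d|8:{8,4,2,1}  Σf=4096+256+16+1=4369
[q^9] f(1)=1,f(3)=81,f(9)=6561 ⇒ 6643
n=10: 10·1 5·2 2·5 1·10  f→[10000+625+16+1]=10642
[q^11] f(1)=1,f(11)=14641 ⇒ 14642
d|12:{1,2,3,4,6,12}  Σf=1+16+81+256+1296+20736=22386
[q^13] f(1)=1,f(13)=28561 ⇒ 28562
d|14:{14,7,2,1}  Σf=38416+2401+16+1=40834
q^15  k|15↦f(k): 1:1 3:81 5:625 15:50625  a_15=51332
[q^16] f(1)=1,f(2)=16,f(4)=256,f(8)=4096,f(16)=65536 ⇒ 69905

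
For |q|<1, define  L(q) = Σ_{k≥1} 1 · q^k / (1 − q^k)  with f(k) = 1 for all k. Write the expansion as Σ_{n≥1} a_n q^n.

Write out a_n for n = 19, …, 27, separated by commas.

n=19: 19·1 1·19  f→[1+1]=2
q^20  k|20↦f(k): 20:1 10:1 5:1 4:1 2:1 1:1  a_20=6
d|21:{21,7,3,1}  Σf=1+1+1+1=4
[q^22] f(22)=1,f(11)=1,f(2)=1,f(1)=1 ⇒ 4
q^23  k|23↦f(k): 1:1 23:1  a_23=2
q^24  k|24↦f(k): 24:1 12:1 8:1 6:1 4:1 3:1 2:1 1:1  a_24=8
q^25  k|25↦f(k): 1:1 5:1 25:1  a_25=3
q^26  k|26↦f(k): 1:1 2:1 13:1 26:1  a_26=4
d|27:{1,3,9,27}  Σf=1+1+1+1=4

2, 6, 4, 4, 2, 8, 3, 4, 4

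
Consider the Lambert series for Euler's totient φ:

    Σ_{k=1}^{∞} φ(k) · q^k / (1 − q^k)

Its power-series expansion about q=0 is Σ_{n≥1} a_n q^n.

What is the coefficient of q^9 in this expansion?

n=9: 9·1 3·3 1·9  φ→[6+2+1]=9

a_9 = 9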